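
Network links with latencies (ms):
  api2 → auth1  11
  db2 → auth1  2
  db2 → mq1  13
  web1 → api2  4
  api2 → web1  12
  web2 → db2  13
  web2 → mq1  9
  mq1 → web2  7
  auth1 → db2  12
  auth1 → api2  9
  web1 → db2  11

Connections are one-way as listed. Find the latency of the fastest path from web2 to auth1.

Candidate routes:
web2→db2→auth1: 13 + 2 = 15
Shortest: 15 ms.

15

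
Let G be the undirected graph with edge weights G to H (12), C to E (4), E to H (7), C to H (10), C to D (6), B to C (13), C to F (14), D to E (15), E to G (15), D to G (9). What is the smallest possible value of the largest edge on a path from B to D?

13

Checking several routes:
B -> C -> E -> H -> G -> D: max(13, 4, 7, 12, 9) = 13
B -> C -> H -> G -> E -> D: max(13, 10, 12, 15, 15) = 15
B -> C -> H -> G -> D: max(13, 10, 12, 9) = 13
B -> C -> D: max(13, 6) = 13
B -> C -> H -> E -> D: max(13, 10, 7, 15) = 15
B -> C -> H -> E -> G -> D: max(13, 10, 7, 15, 9) = 15
Best route has worst link 13.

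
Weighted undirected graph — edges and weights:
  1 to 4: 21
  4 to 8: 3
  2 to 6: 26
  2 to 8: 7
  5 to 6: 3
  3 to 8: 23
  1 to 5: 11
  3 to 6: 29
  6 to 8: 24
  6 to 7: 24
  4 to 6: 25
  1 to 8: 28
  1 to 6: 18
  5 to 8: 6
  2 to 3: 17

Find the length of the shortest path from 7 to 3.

53

A few of the 7→3 routes:
7-6-2-3: 24 + 26 + 17 = 67
7-6-3: 24 + 29 = 53
7-6-5-8-3: 24 + 3 + 6 + 23 = 56
7-6-8-3: 24 + 24 + 23 = 71
7-6-5-8-2-3: 24 + 3 + 6 + 7 + 17 = 57
The minimum is 53.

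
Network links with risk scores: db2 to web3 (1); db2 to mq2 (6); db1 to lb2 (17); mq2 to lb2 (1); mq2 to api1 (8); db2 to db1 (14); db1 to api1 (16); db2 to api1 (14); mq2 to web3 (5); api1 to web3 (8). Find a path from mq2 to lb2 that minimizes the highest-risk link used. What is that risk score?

1

Some routes from mq2 to lb2:
mq2 → lb2: max(1) = 1
mq2 → api1 → db1 → lb2: max(8, 16, 17) = 17
mq2 → api1 → web3 → db2 → db1 → lb2: max(8, 8, 1, 14, 17) = 17
Smallest bottleneck: 1.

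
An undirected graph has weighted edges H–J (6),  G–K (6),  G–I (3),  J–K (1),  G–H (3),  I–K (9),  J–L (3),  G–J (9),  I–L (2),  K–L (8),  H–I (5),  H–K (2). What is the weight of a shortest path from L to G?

A few of the L→G routes:
L-J-K-G: 3 + 1 + 6 = 10
L-J-K-H-G: 3 + 1 + 2 + 3 = 9
L-I-H-G: 2 + 5 + 3 = 10
L-I-G: 2 + 3 = 5
Shortest: 5.

5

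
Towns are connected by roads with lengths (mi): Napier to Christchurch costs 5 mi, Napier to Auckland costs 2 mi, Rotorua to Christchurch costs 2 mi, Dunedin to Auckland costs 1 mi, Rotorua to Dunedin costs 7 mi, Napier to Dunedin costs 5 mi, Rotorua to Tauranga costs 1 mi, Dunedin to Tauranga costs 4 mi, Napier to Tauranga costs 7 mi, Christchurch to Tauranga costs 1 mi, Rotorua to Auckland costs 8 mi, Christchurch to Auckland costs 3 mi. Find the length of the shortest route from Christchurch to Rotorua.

Comparing a few candidate routes:
Christchurch-Tauranga-Rotorua: 1 + 1 = 2
Christchurch-Rotorua: 2
Christchurch-Auckland-Dunedin-Tauranga-Rotorua: 3 + 1 + 4 + 1 = 9
Christchurch-Auckland-Dunedin-Rotorua: 3 + 1 + 7 = 11
Best route has total 2 mi.

2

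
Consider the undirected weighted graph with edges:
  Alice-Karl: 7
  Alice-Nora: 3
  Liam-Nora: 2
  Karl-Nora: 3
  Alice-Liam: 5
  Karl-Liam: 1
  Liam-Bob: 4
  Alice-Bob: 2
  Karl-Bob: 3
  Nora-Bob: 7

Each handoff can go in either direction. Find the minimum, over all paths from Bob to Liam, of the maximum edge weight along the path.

Some routes from Bob to Liam:
Bob -> Alice -> Nora -> Karl -> Liam: max(2, 3, 3, 1) = 3
Bob -> Karl -> Liam: max(3, 1) = 3
Bob -> Karl -> Nora -> Liam: max(3, 3, 2) = 3
Bob -> Alice -> Nora -> Liam: max(2, 3, 2) = 3
Bob -> Liam: max(4) = 4
Best route has worst link 3.

3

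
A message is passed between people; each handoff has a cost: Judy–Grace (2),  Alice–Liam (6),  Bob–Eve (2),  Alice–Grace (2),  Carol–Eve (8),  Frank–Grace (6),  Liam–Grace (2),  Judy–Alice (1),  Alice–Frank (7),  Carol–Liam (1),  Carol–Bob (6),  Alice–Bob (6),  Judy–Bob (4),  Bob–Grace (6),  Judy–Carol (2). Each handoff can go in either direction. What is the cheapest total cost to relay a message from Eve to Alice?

Checking several routes:
Eve - Bob - Grace - Alice: 2 + 6 + 2 = 10
Eve - Bob - Judy - Grace - Alice: 2 + 4 + 2 + 2 = 10
Eve - Bob - Alice: 2 + 6 = 8
Eve - Bob - Judy - Alice: 2 + 4 + 1 = 7
Eve - Carol - Judy - Alice: 8 + 2 + 1 = 11
Best route has total 7.

7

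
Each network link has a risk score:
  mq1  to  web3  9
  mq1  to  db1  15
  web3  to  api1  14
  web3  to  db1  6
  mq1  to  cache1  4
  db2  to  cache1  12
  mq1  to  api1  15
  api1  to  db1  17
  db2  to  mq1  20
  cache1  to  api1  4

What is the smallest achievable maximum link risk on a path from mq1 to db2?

12

Checking several routes:
mq1 -> cache1 -> db2: max(4, 12) = 12
mq1 -> api1 -> cache1 -> db2: max(15, 4, 12) = 15
mq1 -> web3 -> api1 -> cache1 -> db2: max(9, 14, 4, 12) = 14
The minimum achievable maximum is 12.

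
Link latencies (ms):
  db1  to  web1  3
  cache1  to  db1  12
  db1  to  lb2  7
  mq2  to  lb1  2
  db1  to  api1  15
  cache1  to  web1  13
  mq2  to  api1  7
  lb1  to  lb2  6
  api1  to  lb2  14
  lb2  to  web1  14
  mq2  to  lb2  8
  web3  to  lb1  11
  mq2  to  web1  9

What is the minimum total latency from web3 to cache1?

A few of the web3→cache1 routes:
web3-lb1-mq2-web1-cache1: 11 + 2 + 9 + 13 = 35
web3-lb1-mq2-lb2-db1-cache1: 11 + 2 + 8 + 7 + 12 = 40
web3-lb1-lb2-db1-cache1: 11 + 6 + 7 + 12 = 36
web3-lb1-lb2-db1-web1-cache1: 11 + 6 + 7 + 3 + 13 = 40
web3-lb1-mq2-web1-db1-cache1: 11 + 2 + 9 + 3 + 12 = 37
The minimum is 35 ms.

35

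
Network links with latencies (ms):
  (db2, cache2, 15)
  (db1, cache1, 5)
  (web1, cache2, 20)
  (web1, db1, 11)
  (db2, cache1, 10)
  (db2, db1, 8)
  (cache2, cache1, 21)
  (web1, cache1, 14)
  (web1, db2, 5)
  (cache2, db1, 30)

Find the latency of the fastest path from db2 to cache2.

Comparing a few candidate routes:
db2 -> cache1 -> cache2: 10 + 21 = 31
db2 -> web1 -> cache2: 5 + 20 = 25
db2 -> cache2: 15
Best route has total 15 ms.

15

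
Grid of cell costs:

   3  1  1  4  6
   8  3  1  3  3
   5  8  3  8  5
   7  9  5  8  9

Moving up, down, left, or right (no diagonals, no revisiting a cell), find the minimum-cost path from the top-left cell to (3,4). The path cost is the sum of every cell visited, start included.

26

Cheapest: r0c0→r0c1→r0c2→r1c2→r1c3→r1c4→r2c4→r3c4
  3 + 1 + 1 + 1 + 3 + 3 + 5 + 9 = 26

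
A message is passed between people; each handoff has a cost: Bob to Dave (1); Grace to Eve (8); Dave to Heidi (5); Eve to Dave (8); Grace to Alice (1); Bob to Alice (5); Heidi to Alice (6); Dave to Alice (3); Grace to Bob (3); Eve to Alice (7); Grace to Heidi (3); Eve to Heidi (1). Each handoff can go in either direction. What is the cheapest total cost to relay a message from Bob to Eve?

Checking several routes:
Bob → Grace → Heidi → Eve: 3 + 3 + 1 = 7
Bob → Dave → Alice → Grace → Heidi → Eve: 1 + 3 + 1 + 3 + 1 = 9
Bob → Dave → Eve: 1 + 8 = 9
Bob → Dave → Alice → Heidi → Eve: 1 + 3 + 6 + 1 = 11
Bob → Dave → Heidi → Eve: 1 + 5 + 1 = 7
Bob → Alice → Grace → Heidi → Eve: 5 + 1 + 3 + 1 = 10
The minimum is 7.

7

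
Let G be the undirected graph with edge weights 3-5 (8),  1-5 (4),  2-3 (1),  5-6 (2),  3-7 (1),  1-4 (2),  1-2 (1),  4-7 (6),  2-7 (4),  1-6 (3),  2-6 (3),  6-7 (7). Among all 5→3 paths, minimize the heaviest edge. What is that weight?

Some routes from 5 to 3:
5 → 6 → 1 → 2 → 7 → 3: max(2, 3, 1, 4, 1) = 4
5 → 6 → 2 → 3: max(2, 3, 1) = 3
5 → 1 → 2 → 7 → 3: max(4, 1, 4, 1) = 4
5 → 1 → 2 → 3: max(4, 1, 1) = 4
5 → 6 → 1 → 2 → 3: max(2, 3, 1, 1) = 3
5 → 6 → 2 → 7 → 3: max(2, 3, 4, 1) = 4
The minimum achievable maximum is 3.

3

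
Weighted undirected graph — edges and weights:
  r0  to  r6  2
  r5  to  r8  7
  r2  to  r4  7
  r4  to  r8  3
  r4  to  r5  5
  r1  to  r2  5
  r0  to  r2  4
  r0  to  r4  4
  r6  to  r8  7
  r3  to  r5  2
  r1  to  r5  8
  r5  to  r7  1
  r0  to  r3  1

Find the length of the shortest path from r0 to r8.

Checking several routes:
r0→r4→r8: 4 + 3 = 7
r0→r3→r5→r8: 1 + 2 + 7 = 10
r0→r6→r8: 2 + 7 = 9
Best route has total 7.

7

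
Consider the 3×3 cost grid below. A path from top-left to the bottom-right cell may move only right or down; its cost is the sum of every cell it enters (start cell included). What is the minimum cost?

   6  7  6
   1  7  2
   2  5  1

15

Take r0c0 r1c0 r2c0 r2c1 r2c2 for a total of 6 + 1 + 2 + 5 + 1 = 15.
For comparison, the top-then-right route costs 22.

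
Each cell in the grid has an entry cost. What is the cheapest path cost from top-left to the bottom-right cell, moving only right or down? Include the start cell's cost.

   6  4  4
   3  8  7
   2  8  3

Path (0,0) (1,0) (2,0) (2,1) (2,2): 6 + 3 + 2 + 8 + 3 = 22.

22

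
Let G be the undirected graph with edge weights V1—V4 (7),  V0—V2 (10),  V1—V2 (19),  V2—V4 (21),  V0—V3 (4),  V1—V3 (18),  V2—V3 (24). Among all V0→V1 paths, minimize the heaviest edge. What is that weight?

Checking several routes:
V0 - V3 - V1: max(4, 18) = 18
V0 - V3 - V2 - V1: max(4, 24, 19) = 24
V0 - V2 - V4 - V1: max(10, 21, 7) = 21
V0 - V2 - V1: max(10, 19) = 19
Best route has worst link 18.

18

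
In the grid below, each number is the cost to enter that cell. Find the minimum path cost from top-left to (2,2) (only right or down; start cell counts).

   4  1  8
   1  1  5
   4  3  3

Take [0,0]→[0,1]→[1,1]→[2,1]→[2,2] for a total of 4 + 1 + 1 + 3 + 3 = 12.
(Top row then right column would cost 21.)

12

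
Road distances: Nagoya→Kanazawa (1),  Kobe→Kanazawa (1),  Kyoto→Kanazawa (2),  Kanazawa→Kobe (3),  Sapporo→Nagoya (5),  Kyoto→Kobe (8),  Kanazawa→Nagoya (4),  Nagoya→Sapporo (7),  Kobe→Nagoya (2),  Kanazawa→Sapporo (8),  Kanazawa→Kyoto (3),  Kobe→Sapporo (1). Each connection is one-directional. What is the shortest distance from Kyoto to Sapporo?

6

Some routes from Kyoto to Sapporo:
Kyoto - Kanazawa - Sapporo: 2 + 8 = 10
Kyoto - Kobe - Sapporo: 8 + 1 = 9
Kyoto - Kanazawa - Kobe - Sapporo: 2 + 3 + 1 = 6
Kyoto - Kanazawa - Nagoya - Sapporo: 2 + 4 + 7 = 13
Shortest: 6.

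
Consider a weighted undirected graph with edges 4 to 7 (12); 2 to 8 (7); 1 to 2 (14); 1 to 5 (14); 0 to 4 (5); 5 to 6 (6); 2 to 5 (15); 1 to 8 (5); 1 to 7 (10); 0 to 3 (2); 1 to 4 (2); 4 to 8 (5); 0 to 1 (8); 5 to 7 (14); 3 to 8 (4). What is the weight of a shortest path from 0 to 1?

7

Checking several routes:
0→4→8→1: 5 + 5 + 5 = 15
0→4→7→1: 5 + 12 + 10 = 27
0→3→8→4→1: 2 + 4 + 5 + 2 = 13
0→4→1: 5 + 2 = 7
0→1: 8
0→3→8→1: 2 + 4 + 5 = 11
The minimum is 7.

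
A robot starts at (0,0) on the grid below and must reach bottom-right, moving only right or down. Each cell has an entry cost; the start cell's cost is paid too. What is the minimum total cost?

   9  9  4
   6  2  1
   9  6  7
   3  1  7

Best path: [0,0] [1,0] [1,1] [2,1] [3,1] [3,2]
Cost: 9 + 6 + 2 + 6 + 1 + 7 = 31

31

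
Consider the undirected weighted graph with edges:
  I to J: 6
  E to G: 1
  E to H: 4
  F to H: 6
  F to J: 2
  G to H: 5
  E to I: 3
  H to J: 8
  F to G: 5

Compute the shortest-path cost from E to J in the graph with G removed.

Paths from E to J avoiding G:
E -> H -> J: 4 + 8 = 12
E -> H -> F -> J: 4 + 6 + 2 = 12
E -> I -> J: 3 + 6 = 9
The minimum is 9.

9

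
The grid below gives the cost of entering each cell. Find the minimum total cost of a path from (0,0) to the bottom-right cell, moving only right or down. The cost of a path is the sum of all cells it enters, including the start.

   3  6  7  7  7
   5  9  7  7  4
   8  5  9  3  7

40

Best path: [0,0] -> [0,1] -> [0,2] -> [0,3] -> [1,3] -> [2,3] -> [2,4]
Cost: 3 + 6 + 7 + 7 + 7 + 3 + 7 = 40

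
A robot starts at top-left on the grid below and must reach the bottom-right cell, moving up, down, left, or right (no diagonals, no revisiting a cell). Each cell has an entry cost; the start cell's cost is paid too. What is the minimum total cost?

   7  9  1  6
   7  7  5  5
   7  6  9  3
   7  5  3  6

36

Path (0,0) -> (0,1) -> (0,2) -> (1,2) -> (1,3) -> (2,3) -> (3,3): 7 + 9 + 1 + 5 + 5 + 3 + 6 = 36.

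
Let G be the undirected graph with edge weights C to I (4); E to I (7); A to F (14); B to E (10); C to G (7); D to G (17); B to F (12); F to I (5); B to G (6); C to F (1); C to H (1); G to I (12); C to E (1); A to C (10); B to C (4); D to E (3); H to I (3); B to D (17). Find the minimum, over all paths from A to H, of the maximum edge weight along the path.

10

Checking several routes:
A → C → G → B → E → I → H: max(10, 7, 6, 10, 7, 3) = 10
A → C → E → I → H: max(10, 1, 7, 3) = 10
A → C → I → H: max(10, 4, 3) = 10
A → C → F → I → H: max(10, 1, 5, 3) = 10
A → C → H: max(10, 1) = 10
Best route has worst link 10.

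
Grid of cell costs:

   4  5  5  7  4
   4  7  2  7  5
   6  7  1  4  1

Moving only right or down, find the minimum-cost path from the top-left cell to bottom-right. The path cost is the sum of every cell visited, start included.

22

Path [0,0] [0,1] [0,2] [1,2] [2,2] [2,3] [2,4]: 4 + 5 + 5 + 2 + 1 + 4 + 1 = 22.
For comparison, the top-then-right route costs 31.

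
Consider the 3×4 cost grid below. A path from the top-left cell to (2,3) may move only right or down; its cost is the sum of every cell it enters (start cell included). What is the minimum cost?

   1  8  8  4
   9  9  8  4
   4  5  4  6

29

One optimal route is [0,0] → [1,0] → [2,0] → [2,1] → [2,2] → [2,3].
Its cost is 1 + 9 + 4 + 5 + 4 + 6 = 29.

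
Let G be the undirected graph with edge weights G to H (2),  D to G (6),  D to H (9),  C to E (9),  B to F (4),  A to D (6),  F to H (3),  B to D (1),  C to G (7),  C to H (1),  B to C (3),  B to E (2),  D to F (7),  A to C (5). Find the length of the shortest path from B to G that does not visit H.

7

Comparing a few candidate routes:
B -> C -> A -> D -> G: 3 + 5 + 6 + 6 = 20
B -> F -> D -> G: 4 + 7 + 6 = 17
B -> E -> C -> G: 2 + 9 + 7 = 18
B -> D -> G: 1 + 6 = 7
B -> D -> A -> C -> G: 1 + 6 + 5 + 7 = 19
B -> C -> G: 3 + 7 = 10
The minimum is 7.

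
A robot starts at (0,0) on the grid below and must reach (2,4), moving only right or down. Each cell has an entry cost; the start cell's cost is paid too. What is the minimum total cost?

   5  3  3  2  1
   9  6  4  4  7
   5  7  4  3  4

Cheapest: (0,0) (0,1) (0,2) (0,3) (1,3) (2,3) (2,4)
  5 + 3 + 3 + 2 + 4 + 3 + 4 = 24

24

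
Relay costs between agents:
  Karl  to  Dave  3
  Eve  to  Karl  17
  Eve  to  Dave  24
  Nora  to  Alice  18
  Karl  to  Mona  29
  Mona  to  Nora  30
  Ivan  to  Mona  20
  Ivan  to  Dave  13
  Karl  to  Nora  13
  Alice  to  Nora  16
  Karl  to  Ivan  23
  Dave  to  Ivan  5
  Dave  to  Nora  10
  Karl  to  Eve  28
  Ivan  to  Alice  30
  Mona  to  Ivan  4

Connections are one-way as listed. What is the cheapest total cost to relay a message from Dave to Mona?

25

Candidate routes:
Dave→Ivan→Mona: 5 + 20 = 25
Best route has total 25.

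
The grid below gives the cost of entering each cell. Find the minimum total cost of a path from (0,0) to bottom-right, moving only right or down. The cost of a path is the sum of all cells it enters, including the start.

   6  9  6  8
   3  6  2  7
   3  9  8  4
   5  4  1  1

Cheapest: [0,0] → [1,0] → [2,0] → [3,0] → [3,1] → [3,2] → [3,3]
  6 + 3 + 3 + 5 + 4 + 1 + 1 = 23

23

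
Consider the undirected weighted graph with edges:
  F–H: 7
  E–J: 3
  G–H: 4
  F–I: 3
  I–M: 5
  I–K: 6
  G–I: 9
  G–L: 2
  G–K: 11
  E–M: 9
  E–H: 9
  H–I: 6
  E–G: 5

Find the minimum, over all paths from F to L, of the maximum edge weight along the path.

6

Comparing a few candidate routes:
F→I→M→E→H→G→L: max(3, 5, 9, 9, 4, 2) = 9
F→I→H→G→L: max(3, 6, 4, 2) = 6
F→I→G→L: max(3, 9, 2) = 9
F→I→M→E→G→L: max(3, 5, 9, 5, 2) = 9
F→H→G→L: max(7, 4, 2) = 7
F→I→H→E→G→L: max(3, 6, 9, 5, 2) = 9
Smallest bottleneck: 6.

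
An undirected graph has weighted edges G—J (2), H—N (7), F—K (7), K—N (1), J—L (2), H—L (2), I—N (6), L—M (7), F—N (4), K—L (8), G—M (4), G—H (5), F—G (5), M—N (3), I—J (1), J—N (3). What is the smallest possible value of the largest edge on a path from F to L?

Some routes from F to L:
F - N - J - L: max(4, 3, 2) = 4
F - N - J - G - H - L: max(4, 3, 2, 5, 2) = 5
F - N - M - G - J - L: max(4, 3, 4, 2, 2) = 4
Best route has worst link 4.

4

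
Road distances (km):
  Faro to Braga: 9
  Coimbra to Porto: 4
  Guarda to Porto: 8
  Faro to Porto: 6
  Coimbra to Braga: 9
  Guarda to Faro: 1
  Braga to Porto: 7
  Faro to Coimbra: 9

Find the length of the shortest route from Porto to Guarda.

7

Candidate routes:
Porto - Coimbra - Braga - Faro - Guarda: 4 + 9 + 9 + 1 = 23
Porto - Braga - Coimbra - Faro - Guarda: 7 + 9 + 9 + 1 = 26
Porto - Faro - Guarda: 6 + 1 = 7
Porto - Coimbra - Faro - Guarda: 4 + 9 + 1 = 14
Porto - Guarda: 8
Porto - Braga - Faro - Guarda: 7 + 9 + 1 = 17
Shortest: 7 km.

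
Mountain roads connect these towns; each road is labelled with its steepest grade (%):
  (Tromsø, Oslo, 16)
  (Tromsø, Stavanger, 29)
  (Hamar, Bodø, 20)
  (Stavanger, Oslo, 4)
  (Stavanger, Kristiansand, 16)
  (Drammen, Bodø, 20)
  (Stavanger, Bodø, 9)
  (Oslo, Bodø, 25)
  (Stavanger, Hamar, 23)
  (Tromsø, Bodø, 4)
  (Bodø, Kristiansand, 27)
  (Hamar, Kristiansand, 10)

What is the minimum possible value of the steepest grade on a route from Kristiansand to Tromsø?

Comparing a few candidate routes:
Kristiansand - Hamar - Bodø - Stavanger - Oslo - Tromsø: max(10, 20, 9, 4, 16) = 20
Kristiansand - Hamar - Stavanger - Bodø - Tromsø: max(10, 23, 9, 4) = 23
Kristiansand - Hamar - Bodø - Tromsø: max(10, 20, 4) = 20
Kristiansand - Stavanger - Bodø - Tromsø: max(16, 9, 4) = 16
Kristiansand - Stavanger - Hamar - Bodø - Tromsø: max(16, 23, 20, 4) = 23
Kristiansand - Stavanger - Oslo - Tromsø: max(16, 4, 16) = 16
Smallest bottleneck: 16%.

16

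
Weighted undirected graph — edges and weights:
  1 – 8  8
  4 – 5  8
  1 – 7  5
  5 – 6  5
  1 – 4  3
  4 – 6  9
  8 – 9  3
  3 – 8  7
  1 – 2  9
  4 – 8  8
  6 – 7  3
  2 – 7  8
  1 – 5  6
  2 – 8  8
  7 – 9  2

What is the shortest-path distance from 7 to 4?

8

Comparing a few candidate routes:
7-1-4: 5 + 3 = 8
7-6-5-4: 3 + 5 + 8 = 16
7-9-8-1-4: 2 + 3 + 8 + 3 = 16
7-9-8-4: 2 + 3 + 8 = 13
7-6-4: 3 + 9 = 12
The minimum is 8.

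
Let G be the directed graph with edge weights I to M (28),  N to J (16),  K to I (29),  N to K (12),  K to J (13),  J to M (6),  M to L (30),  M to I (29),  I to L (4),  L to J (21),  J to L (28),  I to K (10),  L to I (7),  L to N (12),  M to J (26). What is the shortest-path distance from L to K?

17

Candidate routes:
L-N-K: 12 + 12 = 24
L-J-M-I-K: 21 + 6 + 29 + 10 = 66
L-N-J-M-I-K: 12 + 16 + 6 + 29 + 10 = 73
L-I-K: 7 + 10 = 17
Shortest: 17.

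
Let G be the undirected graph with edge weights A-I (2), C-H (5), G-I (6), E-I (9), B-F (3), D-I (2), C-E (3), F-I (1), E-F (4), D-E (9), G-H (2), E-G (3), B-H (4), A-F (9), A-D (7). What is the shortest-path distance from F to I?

1

Comparing a few candidate routes:
F-E-G-I: 4 + 3 + 6 = 13
F-A-I: 9 + 2 = 11
F-I: 1
Shortest: 1.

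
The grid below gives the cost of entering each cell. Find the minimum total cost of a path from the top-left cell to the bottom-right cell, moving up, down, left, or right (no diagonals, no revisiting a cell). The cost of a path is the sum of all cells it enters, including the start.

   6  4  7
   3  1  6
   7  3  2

One optimal route is (0,0)→(1,0)→(1,1)→(2,1)→(2,2).
Its cost is 6 + 3 + 1 + 3 + 2 = 15.

15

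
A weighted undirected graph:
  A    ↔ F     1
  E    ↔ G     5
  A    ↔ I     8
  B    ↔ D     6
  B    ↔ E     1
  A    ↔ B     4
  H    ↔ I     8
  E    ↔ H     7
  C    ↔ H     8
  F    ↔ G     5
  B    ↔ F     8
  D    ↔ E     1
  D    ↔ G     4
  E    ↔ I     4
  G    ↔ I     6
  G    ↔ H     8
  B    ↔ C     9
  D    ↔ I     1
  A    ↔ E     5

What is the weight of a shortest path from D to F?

Some routes from D to F:
D-I-A-F: 1 + 8 + 1 = 10
D-E-B-F: 1 + 1 + 8 = 10
D-E-B-A-F: 1 + 1 + 4 + 1 = 7
D-G-F: 4 + 5 = 9
D-E-A-F: 1 + 5 + 1 = 7
Best route has total 7.

7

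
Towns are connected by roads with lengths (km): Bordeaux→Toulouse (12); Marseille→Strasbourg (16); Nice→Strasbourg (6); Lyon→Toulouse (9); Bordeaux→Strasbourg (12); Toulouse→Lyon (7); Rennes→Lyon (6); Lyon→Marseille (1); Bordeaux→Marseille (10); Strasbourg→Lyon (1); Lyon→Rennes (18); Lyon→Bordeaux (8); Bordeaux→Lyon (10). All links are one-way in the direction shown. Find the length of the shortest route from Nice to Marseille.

Paths from Nice to Marseille:
Nice -> Strasbourg -> Lyon -> Bordeaux -> Marseille: 6 + 1 + 8 + 10 = 25
Nice -> Strasbourg -> Lyon -> Marseille: 6 + 1 + 1 = 8
Best route has total 8 km.

8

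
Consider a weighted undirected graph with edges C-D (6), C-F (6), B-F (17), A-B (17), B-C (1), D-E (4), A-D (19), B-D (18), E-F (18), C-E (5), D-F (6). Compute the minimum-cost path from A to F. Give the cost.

Comparing a few candidate routes:
A-D-F: 19 + 6 = 25
A-B-C-F: 17 + 1 + 6 = 24
A-D-C-F: 19 + 6 + 6 = 31
A-B-C-D-F: 17 + 1 + 6 + 6 = 30
The minimum is 24.

24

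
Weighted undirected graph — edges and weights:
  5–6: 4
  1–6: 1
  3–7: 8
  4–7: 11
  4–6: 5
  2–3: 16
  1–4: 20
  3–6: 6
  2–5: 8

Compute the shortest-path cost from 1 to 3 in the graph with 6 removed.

39

Candidate routes:
1 - 4 - 7 - 3: 20 + 11 + 8 = 39
Shortest: 39.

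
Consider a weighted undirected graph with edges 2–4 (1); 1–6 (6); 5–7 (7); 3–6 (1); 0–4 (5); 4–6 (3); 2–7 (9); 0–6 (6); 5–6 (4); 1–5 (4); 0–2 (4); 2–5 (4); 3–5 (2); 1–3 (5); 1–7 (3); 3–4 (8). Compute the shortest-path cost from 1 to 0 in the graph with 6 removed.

A few of the 1→0 routes:
1→3→5→2→4→0: 5 + 2 + 4 + 1 + 5 = 17
1→5→2→0: 4 + 4 + 4 = 12
1→5→2→4→0: 4 + 4 + 1 + 5 = 14
1→7→2→0: 3 + 9 + 4 = 16
1→3→5→2→0: 5 + 2 + 4 + 4 = 15
Best route has total 12.

12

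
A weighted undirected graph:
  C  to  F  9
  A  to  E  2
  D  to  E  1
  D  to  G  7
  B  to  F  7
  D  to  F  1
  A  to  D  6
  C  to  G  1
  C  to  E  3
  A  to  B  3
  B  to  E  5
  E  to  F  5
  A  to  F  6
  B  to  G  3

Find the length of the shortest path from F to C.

5

Checking several routes:
F-C: 9
F-E-C: 5 + 3 = 8
F-D-E-C: 1 + 1 + 3 = 5
Shortest: 5.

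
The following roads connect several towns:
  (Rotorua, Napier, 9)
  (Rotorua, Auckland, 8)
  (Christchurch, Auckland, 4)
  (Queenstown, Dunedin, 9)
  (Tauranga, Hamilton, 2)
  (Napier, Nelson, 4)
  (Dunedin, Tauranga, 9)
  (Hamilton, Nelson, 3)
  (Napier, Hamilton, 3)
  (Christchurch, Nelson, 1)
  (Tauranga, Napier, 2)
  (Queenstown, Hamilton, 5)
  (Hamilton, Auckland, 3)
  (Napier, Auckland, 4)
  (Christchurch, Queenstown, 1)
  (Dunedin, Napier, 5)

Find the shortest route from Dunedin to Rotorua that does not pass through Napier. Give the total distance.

22

A few of the Dunedin→Rotorua routes:
Dunedin - Queenstown - Christchurch - Auckland - Rotorua: 9 + 1 + 4 + 8 = 22
Dunedin - Tauranga - Hamilton - Auckland - Rotorua: 9 + 2 + 3 + 8 = 22
Dunedin - Queenstown - Hamilton - Auckland - Rotorua: 9 + 5 + 3 + 8 = 25
Best route has total 22.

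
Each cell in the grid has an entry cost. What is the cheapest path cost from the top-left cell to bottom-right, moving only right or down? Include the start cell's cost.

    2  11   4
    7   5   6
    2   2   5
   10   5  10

Take [0,0] -> [1,0] -> [2,0] -> [2,1] -> [2,2] -> [3,2] for a total of 2 + 7 + 2 + 2 + 5 + 10 = 28.
(Top row then right column would cost 38.)

28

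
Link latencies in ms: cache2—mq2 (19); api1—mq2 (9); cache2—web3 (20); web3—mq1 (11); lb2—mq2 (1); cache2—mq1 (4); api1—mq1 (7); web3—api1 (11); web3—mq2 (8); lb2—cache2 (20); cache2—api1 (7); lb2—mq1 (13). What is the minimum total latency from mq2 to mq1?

Some routes from mq2 to mq1:
mq2 → lb2 → mq1: 1 + 13 = 14
mq2 → web3 → mq1: 8 + 11 = 19
mq2 → cache2 → mq1: 19 + 4 = 23
mq2 → api1 → mq1: 9 + 7 = 16
mq2 → api1 → cache2 → mq1: 9 + 7 + 4 = 20
The minimum is 14 ms.

14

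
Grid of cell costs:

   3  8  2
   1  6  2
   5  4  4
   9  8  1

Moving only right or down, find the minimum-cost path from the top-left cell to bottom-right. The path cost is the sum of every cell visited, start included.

Path (0,0) → (1,0) → (1,1) → (1,2) → (2,2) → (3,2): 3 + 1 + 6 + 2 + 4 + 1 = 17.

17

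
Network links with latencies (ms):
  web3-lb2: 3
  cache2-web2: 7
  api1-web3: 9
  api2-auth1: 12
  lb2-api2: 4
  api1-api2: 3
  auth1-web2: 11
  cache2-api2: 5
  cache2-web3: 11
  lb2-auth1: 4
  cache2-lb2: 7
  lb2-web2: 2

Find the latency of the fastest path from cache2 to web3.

Checking several routes:
cache2 → lb2 → web3: 7 + 3 = 10
cache2 → web3: 11
cache2 → web2 → lb2 → web3: 7 + 2 + 3 = 12
The minimum is 10 ms.

10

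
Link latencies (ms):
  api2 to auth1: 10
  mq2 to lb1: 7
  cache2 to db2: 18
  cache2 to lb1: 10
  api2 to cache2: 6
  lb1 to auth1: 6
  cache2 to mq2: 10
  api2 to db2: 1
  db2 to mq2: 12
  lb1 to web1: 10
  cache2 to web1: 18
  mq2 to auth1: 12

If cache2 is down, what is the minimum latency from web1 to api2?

Some routes from web1 to api2 avoiding cache2:
web1 -> lb1 -> mq2 -> auth1 -> api2: 10 + 7 + 12 + 10 = 39
web1 -> lb1 -> mq2 -> db2 -> api2: 10 + 7 + 12 + 1 = 30
web1 -> lb1 -> auth1 -> api2: 10 + 6 + 10 = 26
The minimum is 26 ms.

26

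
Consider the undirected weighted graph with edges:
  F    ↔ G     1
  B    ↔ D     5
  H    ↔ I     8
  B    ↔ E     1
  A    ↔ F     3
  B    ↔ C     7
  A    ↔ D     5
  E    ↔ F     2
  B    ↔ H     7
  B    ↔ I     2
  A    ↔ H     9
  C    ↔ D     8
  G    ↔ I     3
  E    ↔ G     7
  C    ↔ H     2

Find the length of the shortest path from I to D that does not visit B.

12

Comparing a few candidate routes:
I→H→C→D: 8 + 2 + 8 = 18
I→G→F→A→D: 3 + 1 + 3 + 5 = 12
I→G→E→F→A→D: 3 + 7 + 2 + 3 + 5 = 20
The minimum is 12.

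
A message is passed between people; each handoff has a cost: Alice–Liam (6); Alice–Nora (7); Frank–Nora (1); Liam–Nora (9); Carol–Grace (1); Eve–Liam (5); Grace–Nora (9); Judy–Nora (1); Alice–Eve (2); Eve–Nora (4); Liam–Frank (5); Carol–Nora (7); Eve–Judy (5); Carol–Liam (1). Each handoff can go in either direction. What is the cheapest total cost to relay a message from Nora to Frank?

1

A few of the Nora→Frank routes:
Nora - Frank: 1
Nora - Carol - Liam - Frank: 7 + 1 + 5 = 13
Nora - Eve - Liam - Frank: 4 + 5 + 5 = 14
Shortest: 1.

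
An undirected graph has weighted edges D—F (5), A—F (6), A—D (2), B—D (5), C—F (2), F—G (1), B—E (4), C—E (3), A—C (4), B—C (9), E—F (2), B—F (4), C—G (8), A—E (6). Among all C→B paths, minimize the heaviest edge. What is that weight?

4

Some routes from C to B:
C - E - B: max(3, 4) = 4
C - F - B: max(2, 4) = 4
C - F - E - B: max(2, 2, 4) = 4
C - F - D - B: max(2, 5, 5) = 5
C - E - F - B: max(3, 2, 4) = 4
Smallest bottleneck: 4.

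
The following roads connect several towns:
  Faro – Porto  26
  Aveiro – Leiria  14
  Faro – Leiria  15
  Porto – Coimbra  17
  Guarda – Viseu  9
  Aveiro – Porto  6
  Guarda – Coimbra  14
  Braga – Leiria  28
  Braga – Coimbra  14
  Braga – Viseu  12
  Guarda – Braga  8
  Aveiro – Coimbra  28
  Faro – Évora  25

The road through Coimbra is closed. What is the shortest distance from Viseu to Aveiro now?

54

Some routes from Viseu to Aveiro avoiding Coimbra:
Viseu-Guarda-Braga-Leiria-Aveiro: 9 + 8 + 28 + 14 = 59
Viseu-Braga-Leiria-Faro-Porto-Aveiro: 12 + 28 + 15 + 26 + 6 = 87
Viseu-Braga-Leiria-Aveiro: 12 + 28 + 14 = 54
Best route has total 54.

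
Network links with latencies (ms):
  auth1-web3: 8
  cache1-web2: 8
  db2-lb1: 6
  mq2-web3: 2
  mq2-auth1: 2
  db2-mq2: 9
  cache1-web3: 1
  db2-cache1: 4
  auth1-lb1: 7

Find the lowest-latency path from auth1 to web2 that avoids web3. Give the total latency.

23

Candidate routes:
auth1 - lb1 - db2 - cache1 - web2: 7 + 6 + 4 + 8 = 25
auth1 - mq2 - db2 - cache1 - web2: 2 + 9 + 4 + 8 = 23
Best route has total 23 ms.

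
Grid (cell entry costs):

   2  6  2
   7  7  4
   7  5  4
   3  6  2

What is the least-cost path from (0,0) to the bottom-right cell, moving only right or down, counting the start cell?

20

Take (0,0) -> (0,1) -> (0,2) -> (1,2) -> (2,2) -> (3,2) for a total of 2 + 6 + 2 + 4 + 4 + 2 = 20.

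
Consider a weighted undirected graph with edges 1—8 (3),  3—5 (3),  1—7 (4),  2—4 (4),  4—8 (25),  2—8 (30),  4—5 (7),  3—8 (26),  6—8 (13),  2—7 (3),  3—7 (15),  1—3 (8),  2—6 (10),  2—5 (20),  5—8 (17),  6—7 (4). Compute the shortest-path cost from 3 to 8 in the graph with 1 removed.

A few of the 3→8 routes:
3 -> 5 -> 4 -> 2 -> 7 -> 6 -> 8: 3 + 7 + 4 + 3 + 4 + 13 = 34
3 -> 7 -> 6 -> 8: 15 + 4 + 13 = 32
3 -> 8: 26
3 -> 5 -> 8: 3 + 17 = 20
Best route has total 20.

20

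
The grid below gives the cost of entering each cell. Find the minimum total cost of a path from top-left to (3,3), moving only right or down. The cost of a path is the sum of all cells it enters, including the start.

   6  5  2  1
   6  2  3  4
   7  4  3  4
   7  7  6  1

Best path: r0c0→r0c1→r0c2→r0c3→r1c3→r2c3→r3c3
Cost: 6 + 5 + 2 + 1 + 4 + 4 + 1 = 23

23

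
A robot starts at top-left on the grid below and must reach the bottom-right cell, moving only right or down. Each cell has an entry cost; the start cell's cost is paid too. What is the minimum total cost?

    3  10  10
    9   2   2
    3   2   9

Take (0,0)→(1,0)→(1,1)→(1,2)→(2,2) for a total of 3 + 9 + 2 + 2 + 9 = 25.
(Top row then right column would cost 34.)

25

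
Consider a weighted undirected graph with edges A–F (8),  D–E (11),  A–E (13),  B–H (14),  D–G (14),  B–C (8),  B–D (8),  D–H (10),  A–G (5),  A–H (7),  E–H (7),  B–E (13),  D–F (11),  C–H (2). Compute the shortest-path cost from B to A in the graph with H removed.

26

Checking several routes:
B -> E -> D -> F -> A: 13 + 11 + 11 + 8 = 43
B -> D -> E -> A: 8 + 11 + 13 = 32
B -> D -> G -> A: 8 + 14 + 5 = 27
B -> D -> F -> A: 8 + 11 + 8 = 27
B -> E -> A: 13 + 13 = 26
Shortest: 26.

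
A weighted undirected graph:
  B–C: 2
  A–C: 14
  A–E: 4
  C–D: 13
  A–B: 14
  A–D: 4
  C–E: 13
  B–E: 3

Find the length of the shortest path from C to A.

9

Some routes from C to A:
C - B - E - A: 2 + 3 + 4 = 9
C - B - A: 2 + 14 = 16
C - E - A: 13 + 4 = 17
C - A: 14
Shortest: 9.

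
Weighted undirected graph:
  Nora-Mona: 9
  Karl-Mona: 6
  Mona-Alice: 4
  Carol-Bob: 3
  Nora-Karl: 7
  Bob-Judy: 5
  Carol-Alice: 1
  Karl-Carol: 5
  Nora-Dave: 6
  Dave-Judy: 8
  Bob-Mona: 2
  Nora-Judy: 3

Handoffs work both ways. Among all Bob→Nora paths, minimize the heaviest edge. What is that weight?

5

Checking several routes:
Bob → Judy → Nora: max(5, 3) = 5
Bob → Carol → Karl → Nora: max(3, 5, 7) = 7
Bob → Mona → Karl → Nora: max(2, 6, 7) = 7
Bob → Mona → Alice → Carol → Karl → Nora: max(2, 4, 1, 5, 7) = 7
Bob → Carol → Alice → Mona → Karl → Nora: max(3, 1, 4, 6, 7) = 7
Best route has worst link 5.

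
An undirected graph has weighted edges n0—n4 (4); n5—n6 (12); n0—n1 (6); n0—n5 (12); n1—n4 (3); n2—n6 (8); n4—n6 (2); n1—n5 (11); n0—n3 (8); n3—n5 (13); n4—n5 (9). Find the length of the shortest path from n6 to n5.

A few of the n6→n5 routes:
n6→n4→n5: 2 + 9 = 11
n6→n4→n0→n1→n5: 2 + 4 + 6 + 11 = 23
n6→n4→n1→n5: 2 + 3 + 11 = 16
n6→n4→n0→n5: 2 + 4 + 12 = 18
n6→n5: 12
Shortest: 11.

11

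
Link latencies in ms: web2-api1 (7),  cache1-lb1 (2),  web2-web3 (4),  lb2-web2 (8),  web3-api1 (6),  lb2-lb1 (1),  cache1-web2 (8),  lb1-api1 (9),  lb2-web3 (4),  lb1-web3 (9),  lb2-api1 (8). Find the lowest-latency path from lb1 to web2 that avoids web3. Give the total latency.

Paths from lb1 to web2 avoiding web3:
lb1 → api1 → lb2 → web2: 9 + 8 + 8 = 25
lb1 → api1 → web2: 9 + 7 = 16
lb1 → lb2 → web2: 1 + 8 = 9
lb1 → cache1 → web2: 2 + 8 = 10
lb1 → lb2 → api1 → web2: 1 + 8 + 7 = 16
Best route has total 9 ms.

9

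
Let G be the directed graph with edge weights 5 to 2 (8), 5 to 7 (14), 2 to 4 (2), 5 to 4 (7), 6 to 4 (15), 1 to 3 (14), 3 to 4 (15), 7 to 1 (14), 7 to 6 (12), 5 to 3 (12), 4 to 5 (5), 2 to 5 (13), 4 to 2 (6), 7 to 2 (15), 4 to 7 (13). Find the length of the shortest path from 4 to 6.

25

Paths from 4 to 6:
4 - 2 - 5 - 7 - 6: 6 + 13 + 14 + 12 = 45
4 - 7 - 6: 13 + 12 = 25
4 - 5 - 7 - 6: 5 + 14 + 12 = 31
Best route has total 25.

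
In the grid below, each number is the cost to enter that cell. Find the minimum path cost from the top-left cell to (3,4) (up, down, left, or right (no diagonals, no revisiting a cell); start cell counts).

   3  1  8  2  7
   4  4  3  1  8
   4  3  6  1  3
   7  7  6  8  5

21

Cheapest: [0,0] -> [0,1] -> [1,1] -> [1,2] -> [1,3] -> [2,3] -> [2,4] -> [3,4]
  3 + 1 + 4 + 3 + 1 + 1 + 3 + 5 = 21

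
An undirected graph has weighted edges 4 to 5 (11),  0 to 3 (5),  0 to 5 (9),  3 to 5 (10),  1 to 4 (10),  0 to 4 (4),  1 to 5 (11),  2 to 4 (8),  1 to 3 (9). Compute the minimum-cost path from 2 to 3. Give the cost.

A few of the 2→3 routes:
2 - 4 - 0 - 3: 8 + 4 + 5 = 17
2 - 4 - 5 - 3: 8 + 11 + 10 = 29
2 - 4 - 1 - 3: 8 + 10 + 9 = 27
Best route has total 17.

17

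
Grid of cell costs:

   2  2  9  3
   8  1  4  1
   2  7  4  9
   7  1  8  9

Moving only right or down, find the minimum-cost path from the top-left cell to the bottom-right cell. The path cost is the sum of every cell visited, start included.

28

One optimal route is r0c0→r0c1→r1c1→r1c2→r1c3→r2c3→r3c3.
Its cost is 2 + 2 + 1 + 4 + 1 + 9 + 9 = 28.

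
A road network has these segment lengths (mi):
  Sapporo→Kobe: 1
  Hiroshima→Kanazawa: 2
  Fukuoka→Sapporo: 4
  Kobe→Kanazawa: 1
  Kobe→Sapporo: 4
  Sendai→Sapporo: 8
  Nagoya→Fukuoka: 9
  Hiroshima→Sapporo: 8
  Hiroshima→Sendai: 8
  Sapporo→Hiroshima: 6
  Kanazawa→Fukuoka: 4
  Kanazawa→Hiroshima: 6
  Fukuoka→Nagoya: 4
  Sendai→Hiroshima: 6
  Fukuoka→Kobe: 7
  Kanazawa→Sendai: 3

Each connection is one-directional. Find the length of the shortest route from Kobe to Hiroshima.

7

Checking several routes:
Kobe → Kanazawa → Fukuoka → Sapporo → Hiroshima: 1 + 4 + 4 + 6 = 15
Kobe → Sapporo → Hiroshima: 4 + 6 = 10
Kobe → Kanazawa → Hiroshima: 1 + 6 = 7
Kobe → Kanazawa → Sendai → Hiroshima: 1 + 3 + 6 = 10
Shortest: 7 mi.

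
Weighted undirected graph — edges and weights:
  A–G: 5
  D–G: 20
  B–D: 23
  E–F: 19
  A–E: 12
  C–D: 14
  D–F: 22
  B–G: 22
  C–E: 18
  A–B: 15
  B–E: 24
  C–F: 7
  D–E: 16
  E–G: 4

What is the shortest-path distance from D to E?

A few of the D→E routes:
D→C→E: 14 + 18 = 32
D→E: 16
D→G→E: 20 + 4 = 24
The minimum is 16.

16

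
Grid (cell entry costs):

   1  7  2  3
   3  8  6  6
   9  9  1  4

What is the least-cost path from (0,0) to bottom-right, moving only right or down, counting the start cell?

Path [0,0] -> [0,1] -> [0,2] -> [1,2] -> [2,2] -> [2,3]: 1 + 7 + 2 + 6 + 1 + 4 = 21.
For comparison, the top-then-right route costs 23.

21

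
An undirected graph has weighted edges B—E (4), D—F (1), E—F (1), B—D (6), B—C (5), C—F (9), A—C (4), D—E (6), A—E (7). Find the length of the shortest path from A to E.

7

A few of the A→E routes:
A - C - B - D - F - E: 4 + 5 + 6 + 1 + 1 = 17
A - C - B - E: 4 + 5 + 4 = 13
A - E: 7
A - C - F - E: 4 + 9 + 1 = 14
The minimum is 7.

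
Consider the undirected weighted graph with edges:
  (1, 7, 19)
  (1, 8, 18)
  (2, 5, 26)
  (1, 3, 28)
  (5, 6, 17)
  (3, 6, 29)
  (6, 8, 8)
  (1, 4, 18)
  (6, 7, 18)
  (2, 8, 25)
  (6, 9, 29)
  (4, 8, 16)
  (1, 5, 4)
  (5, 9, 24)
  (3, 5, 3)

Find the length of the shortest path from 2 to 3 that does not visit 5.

A few of the 2→3 routes:
2→8→6→3: 25 + 8 + 29 = 62
2→8→4→1→3: 25 + 16 + 18 + 28 = 87
2→8→1→7→6→3: 25 + 18 + 19 + 18 + 29 = 109
2→8→1→3: 25 + 18 + 28 = 71
2→8→6→7→1→3: 25 + 8 + 18 + 19 + 28 = 98
Shortest: 62.

62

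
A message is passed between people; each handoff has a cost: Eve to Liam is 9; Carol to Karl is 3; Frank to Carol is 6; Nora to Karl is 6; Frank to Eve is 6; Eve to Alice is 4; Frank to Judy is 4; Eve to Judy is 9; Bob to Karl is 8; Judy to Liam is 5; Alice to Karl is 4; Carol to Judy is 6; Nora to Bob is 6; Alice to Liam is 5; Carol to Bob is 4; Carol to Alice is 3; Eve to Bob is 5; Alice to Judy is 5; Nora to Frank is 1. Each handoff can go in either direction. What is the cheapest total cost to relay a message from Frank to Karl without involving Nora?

Comparing a few candidate routes:
Frank -> Judy -> Carol -> Karl: 4 + 6 + 3 = 13
Frank -> Judy -> Alice -> Karl: 4 + 5 + 4 = 13
Frank -> Carol -> Karl: 6 + 3 = 9
Frank -> Carol -> Alice -> Karl: 6 + 3 + 4 = 13
Best route has total 9.

9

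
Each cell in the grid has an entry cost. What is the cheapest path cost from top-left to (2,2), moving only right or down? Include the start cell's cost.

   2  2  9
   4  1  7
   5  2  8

15

Take r0c0 → r0c1 → r1c1 → r2c1 → r2c2 for a total of 2 + 2 + 1 + 2 + 8 = 15.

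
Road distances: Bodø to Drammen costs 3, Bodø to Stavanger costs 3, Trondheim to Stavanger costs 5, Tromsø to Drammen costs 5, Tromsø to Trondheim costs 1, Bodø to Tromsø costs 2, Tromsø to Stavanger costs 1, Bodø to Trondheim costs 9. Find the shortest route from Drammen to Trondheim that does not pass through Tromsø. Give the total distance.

Paths from Drammen to Trondheim avoiding Tromsø:
Drammen - Bodø - Trondheim: 3 + 9 = 12
Drammen - Bodø - Stavanger - Trondheim: 3 + 3 + 5 = 11
Shortest: 11.

11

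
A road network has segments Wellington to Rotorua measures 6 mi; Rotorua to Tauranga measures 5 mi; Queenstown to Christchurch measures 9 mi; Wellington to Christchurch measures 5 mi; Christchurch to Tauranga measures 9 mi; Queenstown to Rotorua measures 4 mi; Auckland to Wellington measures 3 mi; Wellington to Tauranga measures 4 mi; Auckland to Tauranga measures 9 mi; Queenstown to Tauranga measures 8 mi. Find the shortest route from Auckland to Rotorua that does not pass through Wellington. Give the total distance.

Routes from Auckland to Rotorua avoiding Wellington:
Auckland - Tauranga - Rotorua: 9 + 5 = 14
Auckland - Tauranga - Queenstown - Rotorua: 9 + 8 + 4 = 21
Auckland - Tauranga - Christchurch - Queenstown - Rotorua: 9 + 9 + 9 + 4 = 31
Best route has total 14 mi.

14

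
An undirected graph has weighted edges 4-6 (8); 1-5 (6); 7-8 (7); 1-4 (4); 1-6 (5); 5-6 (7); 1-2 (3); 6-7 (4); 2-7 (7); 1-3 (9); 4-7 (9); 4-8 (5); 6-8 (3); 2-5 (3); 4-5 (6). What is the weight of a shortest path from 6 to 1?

5

Checking several routes:
6→4→1: 8 + 4 = 12
6→8→4→1: 3 + 5 + 4 = 12
6→1: 5
Best route has total 5.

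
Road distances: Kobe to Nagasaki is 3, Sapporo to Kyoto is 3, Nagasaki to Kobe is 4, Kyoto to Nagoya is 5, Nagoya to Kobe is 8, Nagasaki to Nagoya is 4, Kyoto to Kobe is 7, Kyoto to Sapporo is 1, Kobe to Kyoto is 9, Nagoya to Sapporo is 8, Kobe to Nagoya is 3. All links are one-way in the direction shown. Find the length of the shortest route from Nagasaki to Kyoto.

Routes from Nagasaki to Kyoto:
Nagasaki→Kobe→Kyoto: 4 + 9 = 13
Nagasaki→Nagoya→Sapporo→Kyoto: 4 + 8 + 3 = 15
Nagasaki→Kobe→Nagoya→Sapporo→Kyoto: 4 + 3 + 8 + 3 = 18
Nagasaki→Nagoya→Kobe→Kyoto: 4 + 8 + 9 = 21
The minimum is 13.

13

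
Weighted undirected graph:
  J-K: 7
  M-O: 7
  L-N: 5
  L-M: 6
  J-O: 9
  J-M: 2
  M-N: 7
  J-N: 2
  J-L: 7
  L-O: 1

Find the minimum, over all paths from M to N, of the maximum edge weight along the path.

2

Some routes from M to N:
M - O - L - N: max(7, 1, 5) = 7
M - L - N: max(6, 5) = 6
M - O - L - J - N: max(7, 1, 7, 2) = 7
M - J - N: max(2, 2) = 2
M - J - L - N: max(2, 7, 5) = 7
M - N: max(7) = 7
The minimum achievable maximum is 2.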